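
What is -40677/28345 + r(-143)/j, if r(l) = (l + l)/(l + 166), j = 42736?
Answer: -19995334463/13930547080 ≈ -1.4354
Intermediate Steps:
r(l) = 2*l/(166 + l) (r(l) = (2*l)/(166 + l) = 2*l/(166 + l))
-40677/28345 + r(-143)/j = -40677/28345 + (2*(-143)/(166 - 143))/42736 = -40677*1/28345 + (2*(-143)/23)*(1/42736) = -40677/28345 + (2*(-143)*(1/23))*(1/42736) = -40677/28345 - 286/23*1/42736 = -40677/28345 - 143/491464 = -19995334463/13930547080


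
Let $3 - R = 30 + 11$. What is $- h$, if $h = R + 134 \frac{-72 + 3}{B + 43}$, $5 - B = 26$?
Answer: $\frac{5041}{11} \approx 458.27$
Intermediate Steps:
$B = -21$ ($B = 5 - 26 = -21$)
$R = -38$ ($R = 3 - \left(30 + 11\right) = 3 - 41 = -38$)
$h = - \frac{5041}{11}$ ($h = -38 + 134 \frac{-72 + 3}{-21 + 43} = -38 + 134 \left(- \frac{69}{22}\right) = -38 - \frac{4623}{11} = - \frac{5041}{11} \approx -458.27$)
$- h = \left(-1\right) \left(- \frac{5041}{11}\right) = \frac{5041}{11}$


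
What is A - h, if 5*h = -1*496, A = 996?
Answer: 5476/5 ≈ 1095.2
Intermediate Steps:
h = -496/5 (h = (-1*496)/5 = (⅕)*(-496) = -496/5 ≈ -99.200)
A - h = 996 - 1*(-496/5) = 996 + 496/5 = 5476/5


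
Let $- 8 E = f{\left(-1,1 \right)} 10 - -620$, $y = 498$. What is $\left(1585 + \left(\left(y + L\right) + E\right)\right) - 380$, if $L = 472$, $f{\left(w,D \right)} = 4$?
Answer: $\frac{4185}{2} \approx 2092.5$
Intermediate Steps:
$E = - \frac{165}{2}$ ($E = - \frac{4 \cdot 10 - -620}{8} = - \frac{40 + 620}{8} = \left(- \frac{1}{8}\right) 660 = - \frac{165}{2} \approx -82.5$)
$\left(1585 + \left(\left(y + L\right) + E\right)\right) - 380 = \left(1585 + \left(\left(498 + 472\right) - \frac{165}{2}\right)\right) - 380 = \left(1585 + \left(970 - \frac{165}{2}\right)\right) - 380 = \left(1585 + \frac{1775}{2}\right) - 380 = \frac{4945}{2} - 380 = \frac{4185}{2}$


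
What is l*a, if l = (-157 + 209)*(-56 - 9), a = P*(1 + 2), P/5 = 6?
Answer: -304200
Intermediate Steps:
P = 30 (P = 5*6 = 30)
a = 90 (a = 30*(1 + 2) = 30*3 = 90)
l = -3380 (l = 52*(-65) = -3380)
l*a = -3380*90 = -304200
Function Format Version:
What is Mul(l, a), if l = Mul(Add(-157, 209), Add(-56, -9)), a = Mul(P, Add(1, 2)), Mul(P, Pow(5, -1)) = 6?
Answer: -304200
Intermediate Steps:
P = 30 (P = Mul(5, 6) = 30)
a = 90 (a = Mul(30, Add(1, 2)) = Mul(30, 3) = 90)
l = -3380 (l = Mul(52, -65) = -3380)
Mul(l, a) = Mul(-3380, 90) = -304200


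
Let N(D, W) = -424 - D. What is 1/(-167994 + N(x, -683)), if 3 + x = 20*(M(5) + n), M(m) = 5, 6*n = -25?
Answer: -3/505295 ≈ -5.9371e-6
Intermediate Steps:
n = -25/6 (n = (⅙)*(-25) = -25/6 ≈ -4.1667)
x = 41/3 (x = -3 + 20*(5 - 25/6) = -3 + 20*(⅚) = -3 + 50/3 = 41/3 ≈ 13.667)
1/(-167994 + N(x, -683)) = 1/(-167994 + (-424 - 1*41/3)) = 1/(-167994 + (-424 - 41/3)) = 1/(-167994 - 1313/3) = 1/(-505295/3) = -3/505295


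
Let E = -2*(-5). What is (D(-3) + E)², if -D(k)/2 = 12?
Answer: 196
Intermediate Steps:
D(k) = -24 (D(k) = -2*12 = -24)
E = 10
(D(-3) + E)² = (-24 + 10)² = (-14)² = 196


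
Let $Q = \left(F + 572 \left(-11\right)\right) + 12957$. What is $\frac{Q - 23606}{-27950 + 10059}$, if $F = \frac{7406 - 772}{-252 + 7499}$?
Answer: $\frac{122764793}{129656077} \approx 0.94685$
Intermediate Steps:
$F = \frac{6634}{7247} \approx 0.91541$
$Q = \frac{48307889}{7247}$ ($Q = \left(\frac{6634}{7247} + 572 \left(-11\right)\right) + 12957 = \left(\frac{6634}{7247} - 6292\right) + 12957 = - \frac{45591490}{7247} + 12957 = \frac{48307889}{7247} \approx 6665.9$)
$\frac{Q - 23606}{-27950 + 10059} = \frac{\frac{48307889}{7247} - 23606}{-27950 + 10059} = \frac{\frac{48307889}{7247} - 23606}{-17891} = \left(- \frac{122764793}{7247}\right) \left(- \frac{1}{17891}\right) = \frac{122764793}{129656077}$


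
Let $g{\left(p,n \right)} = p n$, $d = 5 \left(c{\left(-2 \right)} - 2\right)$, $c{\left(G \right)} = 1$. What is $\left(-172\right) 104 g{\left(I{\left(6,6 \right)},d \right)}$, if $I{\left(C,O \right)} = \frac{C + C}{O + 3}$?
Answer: $\frac{357760}{3} \approx 1.1925 \cdot 10^{5}$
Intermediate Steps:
$I{\left(C,O \right)} = \frac{2 C}{3 + O}$
$d = -5$ ($d = 5 \left(1 - 2\right) = 5 \left(-1\right) = -5$)
$g{\left(p,n \right)} = n p$
$\left(-172\right) 104 g{\left(I{\left(6,6 \right)},d \right)} = \left(-172\right) 104 \left(- 5 \cdot 2 \cdot 6 \frac{1}{3 + 6}\right) = - 17888 \left(- 5 \cdot 2 \cdot 6 \cdot \frac{1}{9}\right) = - 17888 \left(\left(-5\right) \frac{4}{3}\right) = \left(-17888\right) \left(- \frac{20}{3}\right) = \frac{357760}{3}$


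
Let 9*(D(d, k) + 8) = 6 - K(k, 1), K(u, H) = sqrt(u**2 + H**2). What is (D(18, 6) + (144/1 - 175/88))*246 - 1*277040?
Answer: -10732005/44 - 82*sqrt(37)/3 ≈ -2.4408e+5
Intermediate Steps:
K(u, H) = sqrt(H**2 + u**2)
D(d, k) = -22/3 - sqrt(1 + k**2)/9 (D(d, k) = -8 + (6 - sqrt(1**2 + k**2))/9 = -8 + (6 - sqrt(1 + k**2))/9 = -8 + (2/3 - sqrt(1 + k**2)/9) = -22/3 - sqrt(1 + k**2)/9)
(D(18, 6) + (144/1 - 175/88))*246 - 1*277040 = ((-22/3 - sqrt(1 + 6**2)/9) + (144/1 - 175/88))*246 - 1*277040 = ((-22/3 - sqrt(1 + 36)/9) + (144*1 - 175*1/88))*246 - 277040 = ((-22/3 - sqrt(37)/9) + (144 - 175/88))*246 - 277040 = ((-22/3 - sqrt(37)/9) + 12497/88)*246 - 277040 = (35555/264 - sqrt(37)/9)*246 - 277040 = (1457755/44 - 82*sqrt(37)/3) - 277040 = -10732005/44 - 82*sqrt(37)/3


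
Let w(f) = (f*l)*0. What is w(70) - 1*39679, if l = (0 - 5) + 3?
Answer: -39679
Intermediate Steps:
l = -2 (l = -5 + 3 = -2)
w(f) = 0 (w(f) = (f*(-2))*0 = -2*f*0 = 0)
w(70) - 1*39679 = 0 - 1*39679 = 0 - 39679 = -39679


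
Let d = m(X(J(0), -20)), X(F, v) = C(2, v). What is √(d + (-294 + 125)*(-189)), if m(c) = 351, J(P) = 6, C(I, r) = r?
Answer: 6*√897 ≈ 179.70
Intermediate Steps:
X(F, v) = v
d = 351
√(d + (-294 + 125)*(-189)) = √(351 + (-294 + 125)*(-189)) = √(351 - 169*(-189)) = √(351 + 31941) = √32292 = 6*√897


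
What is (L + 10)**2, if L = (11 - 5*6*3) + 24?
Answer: 2025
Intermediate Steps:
L = -55 (L = (11 - 5*18) + 24 = (11 - 1*90) + 24 = (11 - 90) + 24 = -79 + 24 = -55)
(L + 10)**2 = (-55 + 10)**2 = (-45)**2 = 2025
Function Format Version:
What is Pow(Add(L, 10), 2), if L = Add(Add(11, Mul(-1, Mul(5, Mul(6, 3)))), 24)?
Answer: 2025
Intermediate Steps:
L = -55 (L = Add(Add(11, Mul(-1, Mul(5, 18))), 24) = Add(Add(11, Mul(-1, 90)), 24) = Add(Add(11, -90), 24) = Add(-79, 24) = -55)
Pow(Add(L, 10), 2) = Pow(Add(-55, 10), 2) = Pow(-45, 2) = 2025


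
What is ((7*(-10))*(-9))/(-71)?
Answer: -630/71 ≈ -8.8732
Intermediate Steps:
((7*(-10))*(-9))/(-71) = -70*(-9)*(-1/71) = 630*(-1/71) = -630/71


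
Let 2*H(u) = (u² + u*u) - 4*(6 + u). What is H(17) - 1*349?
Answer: -106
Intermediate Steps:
H(u) = -12 + u² - 2*u (H(u) = ((u² + u*u) - 4*(6 + u))/2 = ((u² + u²) + (-24 - 4*u))/2 = (2*u² + (-24 - 4*u))/2 = (-24 - 4*u + 2*u²)/2 = -12 + u² - 2*u)
H(17) - 1*349 = (-12 + 17² - 2*17) - 1*349 = (-12 + 289 - 34) - 349 = 243 - 349 = -106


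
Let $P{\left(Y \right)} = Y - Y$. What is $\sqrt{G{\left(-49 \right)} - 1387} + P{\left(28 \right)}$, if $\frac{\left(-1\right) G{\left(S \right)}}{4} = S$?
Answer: $i \sqrt{1191} \approx 34.511 i$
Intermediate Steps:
$P{\left(Y \right)} = 0$
$G{\left(S \right)} = - 4 S$
$\sqrt{G{\left(-49 \right)} - 1387} + P{\left(28 \right)} = \sqrt{\left(-4\right) \left(-49\right) - 1387} + 0 = \sqrt{196 - 1387} + 0 = \sqrt{-1191} + 0 = i \sqrt{1191} + 0 = i \sqrt{1191}$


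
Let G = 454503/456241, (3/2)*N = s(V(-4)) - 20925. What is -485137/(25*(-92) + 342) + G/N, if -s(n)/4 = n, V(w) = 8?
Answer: 2319304130855479/9360652341623 ≈ 247.77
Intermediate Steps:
s(n) = -4*n
N = -41914/3 (N = 2*(-4*8 - 20925)/3 = 2*(-32 - 20925)/3 = (⅔)*(-20957) = -41914/3 ≈ -13971.)
G = 454503/456241 (G = 454503*(1/456241) = 454503/456241 ≈ 0.99619)
-485137/(25*(-92) + 342) + G/N = -485137/(25*(-92) + 342) + 454503/(456241*(-41914/3)) = -485137/(-2300 + 342) + (454503/456241)*(-3/41914) = -485137/(-1958) - 1363509/19122885274 = -485137*(-1/1958) - 1363509/19122885274 = 485137/1958 - 1363509/19122885274 = 2319304130855479/9360652341623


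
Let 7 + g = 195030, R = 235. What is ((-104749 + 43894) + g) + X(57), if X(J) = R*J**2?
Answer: 897683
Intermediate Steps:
X(J) = 235*J**2
g = 195023 (g = -7 + 195030 = 195023)
((-104749 + 43894) + g) + X(57) = ((-104749 + 43894) + 195023) + 235*57**2 = (-60855 + 195023) + 235*3249 = 134168 + 763515 = 897683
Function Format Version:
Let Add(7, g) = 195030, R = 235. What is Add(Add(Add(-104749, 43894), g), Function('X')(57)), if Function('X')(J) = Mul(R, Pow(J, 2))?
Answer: 897683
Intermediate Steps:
Function('X')(J) = Mul(235, Pow(J, 2))
g = 195023 (g = Add(-7, 195030) = 195023)
Add(Add(Add(-104749, 43894), g), Function('X')(57)) = Add(Add(Add(-104749, 43894), 195023), Mul(235, Pow(57, 2))) = Add(Add(-60855, 195023), Mul(235, 3249)) = Add(134168, 763515) = 897683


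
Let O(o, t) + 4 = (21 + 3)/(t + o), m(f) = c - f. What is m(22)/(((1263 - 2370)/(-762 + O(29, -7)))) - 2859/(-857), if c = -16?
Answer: -239196281/10435689 ≈ -22.921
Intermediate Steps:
m(f) = -16 - f
O(o, t) = -4 + 24/(o + t) (O(o, t) = -4 + (21 + 3)/(t + o) = -4 + 24/(o + t))
m(22)/(((1263 - 2370)/(-762 + O(29, -7)))) - 2859/(-857) = (-16 - 1*22)/(((1263 - 2370)/(-762 + 4*(6 - 1*29 - 1*(-7))/(29 - 7)))) - 2859/(-857) = (-16 - 22)/((-1107/(-762 + 4*(6 - 29 + 7)/22))) - 2859*(-1/857) = -38/((-1107/(-762 + 4*(1/22)*(-16)))) + 2859/857 = -38/((-1107/(-762 - 32/11))) + 2859/857 = -38/((-1107/(-8414/11))) + 2859/857 = -38/((-1107*(-11/8414))) + 2859/857 = -38/12177/8414 + 2859/857 = -38*8414/12177 + 2859/857 = -319732/12177 + 2859/857 = -239196281/10435689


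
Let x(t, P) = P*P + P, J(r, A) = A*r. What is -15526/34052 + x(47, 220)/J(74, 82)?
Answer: 195174559/25828442 ≈ 7.5566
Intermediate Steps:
x(t, P) = P + P² (x(t, P) = P² + P = P + P²)
-15526/34052 + x(47, 220)/J(74, 82) = -15526/34052 + (220*(1 + 220))/((82*74)) = -15526*1/34052 + (220*221)/6068 = -7763/17026 + 48620*(1/6068) = -7763/17026 + 12155/1517 = 195174559/25828442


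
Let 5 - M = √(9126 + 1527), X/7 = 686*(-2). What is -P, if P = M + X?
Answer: 9599 + √10653 ≈ 9702.2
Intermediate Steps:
X = -9604 (X = 7*(686*(-2)) = 7*(-1372) = -9604)
M = 5 - √10653 (M = 5 - √(9126 + 1527) = 5 - √10653 ≈ -98.213)
P = -9599 - √10653 (P = (5 - √10653) - 9604 = -9599 - √10653 ≈ -9702.2)
-P = -(-9599 - √10653) = 9599 + √10653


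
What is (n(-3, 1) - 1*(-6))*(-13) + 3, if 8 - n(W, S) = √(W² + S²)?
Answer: -179 + 13*√10 ≈ -137.89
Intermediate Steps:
n(W, S) = 8 - √(S² + W²) (n(W, S) = 8 - √(W² + S²) = 8 - √(S² + W²))
(n(-3, 1) - 1*(-6))*(-13) + 3 = ((8 - √(1² + (-3)²)) - 1*(-6))*(-13) + 3 = ((8 - √(1 + 9)) + 6)*(-13) + 3 = ((8 - √10) + 6)*(-13) + 3 = (14 - √10)*(-13) + 3 = (-182 + 13*√10) + 3 = -179 + 13*√10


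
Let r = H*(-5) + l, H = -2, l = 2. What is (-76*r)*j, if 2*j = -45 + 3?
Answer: 19152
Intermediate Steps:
r = 12 (r = -2*(-5) + 2 = 10 + 2 = 12)
j = -21 (j = (-45 + 3)/2 = (½)*(-42) = -21)
(-76*r)*j = -76*12*(-21) = -912*(-21) = 19152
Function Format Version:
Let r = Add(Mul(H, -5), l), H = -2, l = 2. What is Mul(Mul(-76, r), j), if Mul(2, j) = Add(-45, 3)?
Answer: 19152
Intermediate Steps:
r = 12 (r = Add(Mul(-2, -5), 2) = Add(10, 2) = 12)
j = -21 (j = Mul(Rational(1, 2), Add(-45, 3)) = Mul(Rational(1, 2), -42) = -21)
Mul(Mul(-76, r), j) = Mul(Mul(-76, 12), -21) = Mul(-912, -21) = 19152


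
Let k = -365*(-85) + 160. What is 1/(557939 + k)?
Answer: 1/589124 ≈ 1.6974e-6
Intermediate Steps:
k = 31185 (k = 31025 + 160 = 31185)
1/(557939 + k) = 1/(557939 + 31185) = 1/589124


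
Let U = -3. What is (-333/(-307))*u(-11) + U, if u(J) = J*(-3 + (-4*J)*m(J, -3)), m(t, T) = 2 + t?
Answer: 1460616/307 ≈ 4757.7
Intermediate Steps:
u(J) = J*(-3 - 4*J*(2 + J)) (u(J) = J*(-3 + (-4*J)*(2 + J)) = J*(-3 - 4*J*(2 + J)))
(-333/(-307))*u(-11) + U = (-333/(-307))*(-1*(-11)*(3 + 4*(-11)*(2 - 11))) - 3 = (-333*(-1/307))*(-1*(-11)*(3 + 4*(-11)*(-9))) - 3 = 333*(-1*(-11)*(3 + 396))/307 - 3 = 333*(-1*(-11)*399)/307 - 3 = (333/307)*4389 - 3 = 1461537/307 - 3 = 1460616/307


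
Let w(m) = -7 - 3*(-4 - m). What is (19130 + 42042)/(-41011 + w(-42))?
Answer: -15293/10283 ≈ -1.4872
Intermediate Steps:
w(m) = 5 + 3*m (w(m) = -7 + (12 + 3*m) = 5 + 3*m)
(19130 + 42042)/(-41011 + w(-42)) = (19130 + 42042)/(-41011 + (5 + 3*(-42))) = 61172/(-41011 + (5 - 126)) = 61172/(-41011 - 121) = 61172/(-41132) = 61172*(-1/41132) = -15293/10283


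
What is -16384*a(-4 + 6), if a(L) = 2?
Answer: -32768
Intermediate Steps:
-16384*a(-4 + 6) = -16384*2 = -32768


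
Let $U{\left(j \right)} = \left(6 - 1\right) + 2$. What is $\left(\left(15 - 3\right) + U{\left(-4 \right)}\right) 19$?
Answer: $361$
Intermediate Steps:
$U{\left(j \right)} = 7$ ($U{\left(j \right)} = 5 + 2 = 7$)
$\left(\left(15 - 3\right) + U{\left(-4 \right)}\right) 19 = \left(\left(15 - 3\right) + 7\right) 19 = \left(12 + 7\right) 19 = 19 \cdot 19 = 361$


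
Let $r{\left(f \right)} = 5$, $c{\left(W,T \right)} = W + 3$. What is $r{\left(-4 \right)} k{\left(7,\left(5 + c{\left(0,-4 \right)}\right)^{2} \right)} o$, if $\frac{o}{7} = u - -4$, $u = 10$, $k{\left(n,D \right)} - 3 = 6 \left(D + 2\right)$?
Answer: $195510$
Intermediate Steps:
$c{\left(W,T \right)} = 3 + W$
$k{\left(n,D \right)} = 15 + 6 D$ ($k{\left(n,D \right)} = 3 + 6 \left(D + 2\right) = 3 + 6 \left(2 + D\right) = 3 + \left(12 + 6 D\right) = 15 + 6 D$)
$o = 98$ ($o = 7 \left(10 - -4\right) = 7 \left(10 + 4\right) = 7 \cdot 14 = 98$)
$r{\left(-4 \right)} k{\left(7,\left(5 + c{\left(0,-4 \right)}\right)^{2} \right)} o = 5 \left(15 + 6 \left(5 + \left(3 + 0\right)\right)^{2}\right) 98 = 5 \left(15 + 6 \left(5 + 3\right)^{2}\right) 98 = 5 \left(15 + 6 \cdot 8^{2}\right) 98 = 5 \left(15 + 6 \cdot 64\right) 98 = 5 \left(15 + 384\right) 98 = 5 \cdot 399 \cdot 98 = 1995 \cdot 98 = 195510$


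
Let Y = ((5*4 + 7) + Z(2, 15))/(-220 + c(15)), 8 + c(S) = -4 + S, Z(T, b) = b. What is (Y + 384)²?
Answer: 141562404/961 ≈ 1.4731e+5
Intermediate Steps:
c(S) = -12 + S (c(S) = -8 + (-4 + S) = -12 + S)
Y = -6/31 (Y = ((5*4 + 7) + 15)/(-220 + (-12 + 15)) = ((20 + 7) + 15)/(-220 + 3) = (27 + 15)/(-217) = 42*(-1/217) = -6/31 ≈ -0.19355)
(Y + 384)² = (-6/31 + 384)² = (11898/31)² = 141562404/961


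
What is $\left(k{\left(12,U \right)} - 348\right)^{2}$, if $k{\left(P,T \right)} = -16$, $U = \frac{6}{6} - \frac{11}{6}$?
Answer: $132496$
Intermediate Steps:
$U = - \frac{5}{6}$ ($U = 6 \cdot \frac{1}{6} - \frac{11}{6} = 1 - \frac{11}{6} = - \frac{5}{6} \approx -0.83333$)
$\left(k{\left(12,U \right)} - 348\right)^{2} = \left(-16 - 348\right)^{2} = \left(-364\right)^{2} = 132496$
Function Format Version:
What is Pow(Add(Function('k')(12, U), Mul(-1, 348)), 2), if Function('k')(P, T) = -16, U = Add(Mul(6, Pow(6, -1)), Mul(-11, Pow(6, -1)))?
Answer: 132496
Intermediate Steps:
U = Rational(-5, 6) (U = Add(Mul(6, Rational(1, 6)), Mul(-11, Rational(1, 6))) = Add(1, Rational(-11, 6)) = Rational(-5, 6) ≈ -0.83333)
Pow(Add(Function('k')(12, U), Mul(-1, 348)), 2) = Pow(Add(-16, Mul(-1, 348)), 2) = Pow(Add(-16, -348), 2) = Pow(-364, 2) = 132496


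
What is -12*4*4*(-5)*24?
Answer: 23040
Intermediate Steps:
-12*4*4*(-5)*24 = -192*(-5)*24 = -12*(-80)*24 = 960*24 = 23040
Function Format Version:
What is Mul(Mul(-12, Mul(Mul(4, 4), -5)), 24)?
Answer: 23040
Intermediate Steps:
Mul(Mul(-12, Mul(Mul(4, 4), -5)), 24) = Mul(Mul(-12, Mul(16, -5)), 24) = Mul(Mul(-12, -80), 24) = Mul(960, 24) = 23040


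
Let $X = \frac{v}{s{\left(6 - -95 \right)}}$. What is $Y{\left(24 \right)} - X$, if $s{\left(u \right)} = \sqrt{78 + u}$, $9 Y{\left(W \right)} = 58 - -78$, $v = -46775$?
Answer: $\frac{136}{9} + \frac{46775 \sqrt{179}}{179} \approx 3511.2$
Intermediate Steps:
$Y{\left(W \right)} = \frac{136}{9}$ ($Y{\left(W \right)} = \frac{58 - -78}{9} = \frac{58 + 78}{9} = \frac{1}{9} \cdot 136 = \frac{136}{9}$)
$X = - \frac{46775 \sqrt{179}}{179}$ ($X = - \frac{46775}{\sqrt{78 + \left(6 - -95\right)}} = - \frac{46775}{\sqrt{78 + \left(6 + 95\right)}} = - \frac{46775}{\sqrt{78 + 101}} = - \frac{46775}{\sqrt{179}} = - 46775 \frac{\sqrt{179}}{179} = - \frac{46775 \sqrt{179}}{179} \approx -3496.1$)
$Y{\left(24 \right)} - X = \frac{136}{9} - - \frac{46775 \sqrt{179}}{179} = \frac{136}{9} + \frac{46775 \sqrt{179}}{179}$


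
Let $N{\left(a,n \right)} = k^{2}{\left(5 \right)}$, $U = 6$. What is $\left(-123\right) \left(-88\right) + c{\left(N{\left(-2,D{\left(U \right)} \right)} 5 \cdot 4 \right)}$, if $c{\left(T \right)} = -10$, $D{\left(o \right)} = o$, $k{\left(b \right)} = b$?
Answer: $10814$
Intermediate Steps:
$N{\left(a,n \right)} = 25$ ($N{\left(a,n \right)} = 5^{2} = 25$)
$\left(-123\right) \left(-88\right) + c{\left(N{\left(-2,D{\left(U \right)} \right)} 5 \cdot 4 \right)} = \left(-123\right) \left(-88\right) - 10 = 10824 - 10 = 10814$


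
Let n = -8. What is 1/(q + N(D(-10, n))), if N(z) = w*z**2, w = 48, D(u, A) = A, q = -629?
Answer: 1/2443 ≈ 0.00040933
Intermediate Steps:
N(z) = 48*z**2
1/(q + N(D(-10, n))) = 1/(-629 + 48*(-8)**2) = 1/(-629 + 48*64) = 1/(-629 + 3072) = 1/2443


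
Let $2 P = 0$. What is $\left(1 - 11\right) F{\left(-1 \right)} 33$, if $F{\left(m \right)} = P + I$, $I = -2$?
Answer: $660$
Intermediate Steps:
$P = 0$ ($P = \frac{1}{2} \cdot 0 = 0$)
$F{\left(m \right)} = -2$ ($F{\left(m \right)} = 0 - 2 = -2$)
$\left(1 - 11\right) F{\left(-1 \right)} 33 = \left(1 - 11\right) \left(-2\right) 33 = \left(-10\right) \left(-2\right) 33 = 20 \cdot 33 = 660$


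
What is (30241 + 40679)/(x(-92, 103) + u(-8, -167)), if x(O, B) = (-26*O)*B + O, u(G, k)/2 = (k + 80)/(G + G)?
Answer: 567360/1970359 ≈ 0.28795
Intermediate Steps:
u(G, k) = (80 + k)/G (u(G, k) = 2*((k + 80)/(G + G)) = 2*((80 + k)/((2*G))) = 2*((80 + k)*(1/(2*G))) = 2*((80 + k)/(2*G)) = (80 + k)/G)
x(O, B) = O - 26*B*O (x(O, B) = -26*B*O + O = O - 26*B*O)
(30241 + 40679)/(x(-92, 103) + u(-8, -167)) = (30241 + 40679)/(-92*(1 - 26*103) + (80 - 167)/(-8)) = 70920/(-92*(1 - 2678) - 1/8*(-87)) = 70920/(-92*(-2677) + 87/8) = 70920/(246284 + 87/8) = 70920/(1970359/8) = 70920*(8/1970359) = 567360/1970359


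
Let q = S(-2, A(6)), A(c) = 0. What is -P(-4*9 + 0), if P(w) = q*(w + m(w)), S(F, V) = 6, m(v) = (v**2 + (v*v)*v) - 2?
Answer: 272388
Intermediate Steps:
m(v) = -2 + v**2 + v**3 (m(v) = (v**2 + v**2*v) - 2 = (v**2 + v**3) - 2 = -2 + v**2 + v**3)
q = 6
P(w) = -12 + 6*w + 6*w**2 + 6*w**3 (P(w) = 6*(w + (-2 + w**2 + w**3)) = 6*(-2 + w + w**2 + w**3) = -12 + 6*w + 6*w**2 + 6*w**3)
-P(-4*9 + 0) = -(-12 + 6*(-4*9 + 0) + 6*(-4*9 + 0)**2 + 6*(-4*9 + 0)**3) = -(-12 + 6*(-36 + 0) + 6*(-36 + 0)**2 + 6*(-36 + 0)**3) = -(-12 + 6*(-36) + 6*(-36)**2 + 6*(-36)**3) = -(-12 - 216 + 6*1296 + 6*(-46656)) = -(-12 - 216 + 7776 - 279936) = -1*(-272388) = 272388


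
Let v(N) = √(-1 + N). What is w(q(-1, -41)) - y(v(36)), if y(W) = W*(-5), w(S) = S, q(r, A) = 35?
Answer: 35 + 5*√35 ≈ 64.580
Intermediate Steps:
y(W) = -5*W
w(q(-1, -41)) - y(v(36)) = 35 - (-5)*√(-1 + 36) = 35 - (-5)*√35 = 35 + 5*√35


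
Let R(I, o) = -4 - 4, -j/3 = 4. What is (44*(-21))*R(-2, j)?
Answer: 7392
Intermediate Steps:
j = -12 (j = -3*4 = -12)
R(I, o) = -8
(44*(-21))*R(-2, j) = (44*(-21))*(-8) = -924*(-8) = 7392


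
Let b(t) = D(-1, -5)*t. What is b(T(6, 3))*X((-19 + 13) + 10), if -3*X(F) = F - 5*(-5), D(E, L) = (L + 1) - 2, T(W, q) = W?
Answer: 348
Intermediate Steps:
D(E, L) = -1 + L (D(E, L) = (1 + L) - 2 = -1 + L)
b(t) = -6*t (b(t) = (-1 - 5)*t = -6*t)
X(F) = -25/3 - F/3 (X(F) = -(F - 5*(-5))/3 = -(F + 25)/3 = -(25 + F)/3 = -25/3 - F/3)
b(T(6, 3))*X((-19 + 13) + 10) = (-6*6)*(-25/3 - ((-19 + 13) + 10)/3) = -36*(-25/3 - (-6 + 10)/3) = -36*(-25/3 - ⅓*4) = -36*(-25/3 - 4/3) = -36*(-29/3) = 348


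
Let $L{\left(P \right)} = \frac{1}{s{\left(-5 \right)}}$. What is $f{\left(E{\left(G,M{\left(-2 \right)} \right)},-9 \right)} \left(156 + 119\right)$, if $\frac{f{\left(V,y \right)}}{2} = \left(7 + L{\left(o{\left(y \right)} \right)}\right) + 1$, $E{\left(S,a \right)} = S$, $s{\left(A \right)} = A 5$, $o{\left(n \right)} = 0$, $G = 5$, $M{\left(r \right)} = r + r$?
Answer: $4378$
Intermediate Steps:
$M{\left(r \right)} = 2 r$
$s{\left(A \right)} = 5 A$
$L{\left(P \right)} = - \frac{1}{25}$ ($L{\left(P \right)} = \frac{1}{5 \left(-5\right)} = \frac{1}{-25} = - \frac{1}{25}$)
$f{\left(V,y \right)} = \frac{398}{25}$ ($f{\left(V,y \right)} = 2 \left(\left(7 - \frac{1}{25}\right) + 1\right) = 2 \left(\frac{174}{25} + 1\right) = 2 \cdot \frac{199}{25} = \frac{398}{25}$)
$f{\left(E{\left(G,M{\left(-2 \right)} \right)},-9 \right)} \left(156 + 119\right) = \frac{398 \left(156 + 119\right)}{25} = \frac{398}{25} \cdot 275 = 4378$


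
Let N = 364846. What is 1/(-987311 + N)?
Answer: -1/622465 ≈ -1.6065e-6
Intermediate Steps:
1/(-987311 + N) = 1/(-987311 + 364846) = 1/(-622465) = -1/622465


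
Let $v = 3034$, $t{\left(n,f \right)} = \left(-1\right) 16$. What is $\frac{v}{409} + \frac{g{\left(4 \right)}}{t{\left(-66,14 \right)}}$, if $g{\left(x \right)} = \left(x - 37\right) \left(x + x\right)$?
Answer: $\frac{19565}{818} \approx 23.918$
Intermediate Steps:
$t{\left(n,f \right)} = -16$
$g{\left(x \right)} = 2 x \left(-37 + x\right)$ ($g{\left(x \right)} = \left(-37 + x\right) 2 x = 2 x \left(-37 + x\right)$)
$\frac{v}{409} + \frac{g{\left(4 \right)}}{t{\left(-66,14 \right)}} = \frac{3034}{409} + \frac{2 \cdot 4 \left(-37 + 4\right)}{-16} = 3034 \cdot \frac{1}{409} + 2 \cdot 4 \left(-33\right) \left(- \frac{1}{16}\right) = \frac{3034}{409} - - \frac{33}{2} = \frac{3034}{409} + \frac{33}{2} = \frac{19565}{818}$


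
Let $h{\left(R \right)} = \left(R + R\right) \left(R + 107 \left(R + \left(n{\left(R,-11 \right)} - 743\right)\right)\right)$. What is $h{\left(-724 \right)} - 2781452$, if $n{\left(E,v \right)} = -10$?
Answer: $227107372$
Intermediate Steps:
$h{\left(R \right)} = 2 R \left(-80571 + 108 R\right)$ ($h{\left(R \right)} = \left(R + R\right) \left(R + 107 \left(R - 753\right)\right) = 2 R \left(R + 107 \left(R - 753\right)\right) = 2 R \left(R + 107 \left(-753 + R\right)\right) = 2 R \left(R + \left(-80571 + 107 R\right)\right) = 2 R \left(-80571 + 108 R\right)$)
$h{\left(-724 \right)} - 2781452 = 6 \left(-724\right) \left(-26857 + 36 \left(-724\right)\right) - 2781452 = 6 \left(-724\right) \left(-26857 - 26064\right) - 2781452 = 6 \left(-724\right) \left(-52921\right) - 2781452 = 229888824 - 2781452 = 227107372$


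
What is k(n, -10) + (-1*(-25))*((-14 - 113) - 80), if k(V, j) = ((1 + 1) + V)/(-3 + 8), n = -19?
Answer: -25892/5 ≈ -5178.4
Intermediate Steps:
k(V, j) = ⅖ + V/5 (k(V, j) = (2 + V)/5 = (2 + V)*(⅕) = ⅖ + V/5)
k(n, -10) + (-1*(-25))*((-14 - 113) - 80) = (⅖ + (⅕)*(-19)) + (-1*(-25))*((-14 - 113) - 80) = (⅖ - 19/5) + 25*(-127 - 80) = -17/5 + 25*(-207) = -17/5 - 5175 = -25892/5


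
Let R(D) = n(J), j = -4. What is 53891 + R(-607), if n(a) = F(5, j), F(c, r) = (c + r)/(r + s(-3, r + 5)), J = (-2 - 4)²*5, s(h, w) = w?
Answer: 161672/3 ≈ 53891.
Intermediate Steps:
J = 180 (J = (-6)²*5 = 36*5 = 180)
F(c, r) = (c + r)/(5 + 2*r) (F(c, r) = (c + r)/(r + (r + 5)) = (c + r)/(r + (5 + r)) = (c + r)/(5 + 2*r))
n(a) = -⅓ (n(a) = (5 - 4)/(5 + 2*(-4)) = 1/(5 - 8) = 1/(-3) = -⅓*1 = -⅓)
R(D) = -⅓
53891 + R(-607) = 53891 - ⅓ = 161672/3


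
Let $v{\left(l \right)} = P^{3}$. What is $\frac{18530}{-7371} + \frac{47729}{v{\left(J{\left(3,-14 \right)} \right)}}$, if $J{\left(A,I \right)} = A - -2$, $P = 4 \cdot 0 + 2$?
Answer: $\frac{351662219}{58968} \approx 5963.6$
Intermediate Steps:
$P = 2$ ($P = 0 + 2 = 2$)
$J{\left(A,I \right)} = 2 + A$ ($J{\left(A,I \right)} = A + 2 = 2 + A$)
$v{\left(l \right)} = 8$ ($v{\left(l \right)} = 2^{3} = 8$)
$\frac{18530}{-7371} + \frac{47729}{v{\left(J{\left(3,-14 \right)} \right)}} = \frac{18530}{-7371} + \frac{47729}{8} = 18530 \left(- \frac{1}{7371}\right) + 47729 \cdot \frac{1}{8} = - \frac{18530}{7371} + \frac{47729}{8} = \frac{351662219}{58968}$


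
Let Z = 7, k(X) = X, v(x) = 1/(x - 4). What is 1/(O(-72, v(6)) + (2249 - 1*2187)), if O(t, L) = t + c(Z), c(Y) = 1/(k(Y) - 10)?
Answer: -3/31 ≈ -0.096774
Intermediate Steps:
v(x) = 1/(-4 + x)
c(Y) = 1/(-10 + Y) (c(Y) = 1/(Y - 10) = 1/(-10 + Y))
O(t, L) = -1/3 + t (O(t, L) = t + 1/(-10 + 7) = t + 1/(-3) = t - 1/3 = -1/3 + t)
1/(O(-72, v(6)) + (2249 - 1*2187)) = 1/((-1/3 - 72) + (2249 - 1*2187)) = 1/(-217/3 + (2249 - 2187)) = 1/(-217/3 + 62) = 1/(-31/3) = -3/31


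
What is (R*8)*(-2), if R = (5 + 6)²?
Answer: -1936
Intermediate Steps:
R = 121 (R = 11² = 121)
(R*8)*(-2) = (121*8)*(-2) = 968*(-2) = -1936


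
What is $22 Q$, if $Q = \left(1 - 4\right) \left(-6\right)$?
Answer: $396$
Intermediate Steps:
$Q = 18$ ($Q = \left(-3\right) \left(-6\right) = 18$)
$22 Q = 22 \cdot 18 = 396$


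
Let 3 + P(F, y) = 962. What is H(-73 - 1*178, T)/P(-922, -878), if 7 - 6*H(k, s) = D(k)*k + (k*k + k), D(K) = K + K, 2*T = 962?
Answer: -62915/1918 ≈ -32.802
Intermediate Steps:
T = 481 (T = (½)*962 = 481)
P(F, y) = 959 (P(F, y) = -3 + 962 = 959)
D(K) = 2*K
H(k, s) = 7/6 - k²/2 - k/6 (H(k, s) = 7/6 - ((2*k)*k + (k*k + k))/6 = 7/6 - (2*k² + (k² + k))/6 = 7/6 - (2*k² + (k + k²))/6 = 7/6 - (k + 3*k²)/6 = 7/6 + (-k²/2 - k/6) = 7/6 - k²/2 - k/6)
H(-73 - 1*178, T)/P(-922, -878) = (7/6 - (-73 - 1*178)²/2 - (-73 - 1*178)/6)/959 = (7/6 - (-73 - 178)²/2 - (-73 - 178)/6)*(1/959) = (7/6 - ½*(-251)² - ⅙*(-251))*(1/959) = (7/6 - ½*63001 + 251/6)*(1/959) = (7/6 - 63001/2 + 251/6)*(1/959) = -62915/2*1/959 = -62915/1918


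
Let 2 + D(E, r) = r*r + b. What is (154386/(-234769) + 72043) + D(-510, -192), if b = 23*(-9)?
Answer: 25518766376/234769 ≈ 1.0870e+5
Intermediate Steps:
b = -207
D(E, r) = -209 + r² (D(E, r) = -2 + (r*r - 207) = -2 + (r² - 207) = -2 + (-207 + r²) = -209 + r²)
(154386/(-234769) + 72043) + D(-510, -192) = (154386/(-234769) + 72043) + (-209 + (-192)²) = (154386*(-1/234769) + 72043) + (-209 + 36864) = (-154386/234769 + 72043) + 36655 = 16913308681/234769 + 36655 = 25518766376/234769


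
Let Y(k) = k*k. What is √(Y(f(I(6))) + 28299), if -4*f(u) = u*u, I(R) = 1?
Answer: √452785/4 ≈ 168.22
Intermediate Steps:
f(u) = -u²/4 (f(u) = -u*u/4 = -u²/4)
Y(k) = k²
√(Y(f(I(6))) + 28299) = √((-¼*1²)² + 28299) = √((-¼*1)² + 28299) = √((-¼)² + 28299) = √(1/16 + 28299) = √(452785/16) = √452785/4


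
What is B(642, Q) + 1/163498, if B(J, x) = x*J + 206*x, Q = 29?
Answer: 4020742817/163498 ≈ 24592.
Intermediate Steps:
B(J, x) = 206*x + J*x (B(J, x) = J*x + 206*x = 206*x + J*x)
B(642, Q) + 1/163498 = 29*(206 + 642) + 1/163498 = 29*848 + 1/163498 = 24592 + 1/163498 = 4020742817/163498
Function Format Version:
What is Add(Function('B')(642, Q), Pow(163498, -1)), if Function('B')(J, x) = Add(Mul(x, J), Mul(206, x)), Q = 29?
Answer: Rational(4020742817, 163498) ≈ 24592.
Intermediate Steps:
Function('B')(J, x) = Add(Mul(206, x), Mul(J, x)) (Function('B')(J, x) = Add(Mul(J, x), Mul(206, x)) = Add(Mul(206, x), Mul(J, x)))
Add(Function('B')(642, Q), Pow(163498, -1)) = Add(Mul(29, Add(206, 642)), Pow(163498, -1)) = Add(Mul(29, 848), Rational(1, 163498)) = Add(24592, Rational(1, 163498)) = Rational(4020742817, 163498)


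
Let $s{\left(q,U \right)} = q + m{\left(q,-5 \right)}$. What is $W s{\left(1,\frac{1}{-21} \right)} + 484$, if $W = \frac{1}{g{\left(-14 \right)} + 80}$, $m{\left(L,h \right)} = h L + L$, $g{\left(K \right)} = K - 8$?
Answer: $\frac{28069}{58} \approx 483.95$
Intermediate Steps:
$g{\left(K \right)} = -8 + K$
$m{\left(L,h \right)} = L + L h$ ($m{\left(L,h \right)} = L h + L = L + L h$)
$s{\left(q,U \right)} = - 3 q$ ($s{\left(q,U \right)} = q + q \left(1 - 5\right) = q + q \left(-4\right) = q - 4 q = - 3 q$)
$W = \frac{1}{58}$ ($W = \frac{1}{\left(-8 - 14\right) + 80} = \frac{1}{-22 + 80} = \frac{1}{58} \approx 0.017241$)
$W s{\left(1,\frac{1}{-21} \right)} + 484 = \frac{\left(-3\right) 1}{58} + 484 = \frac{1}{58} \left(-3\right) + 484 = - \frac{3}{58} + 484 = \frac{28069}{58}$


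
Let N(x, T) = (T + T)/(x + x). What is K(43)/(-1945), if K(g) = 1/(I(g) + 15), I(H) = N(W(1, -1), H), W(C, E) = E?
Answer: 1/54460 ≈ 1.8362e-5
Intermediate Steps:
N(x, T) = T/x (N(x, T) = (2*T)/((2*x)) = (2*T)*(1/(2*x)) = T/x)
I(H) = -H (I(H) = H/(-1) = H*(-1) = -H)
K(g) = 1/(15 - g) (K(g) = 1/(-g + 15) = 1/(15 - g))
K(43)/(-1945) = 1/((15 - 1*43)*(-1945)) = -1/1945/(15 - 43) = -1/1945/(-28) = -1/28*(-1/1945) = 1/54460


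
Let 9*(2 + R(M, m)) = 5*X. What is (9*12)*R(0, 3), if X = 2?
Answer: -96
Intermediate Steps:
R(M, m) = -8/9 (R(M, m) = -2 + (5*2)/9 = -2 + (⅑)*10 = -2 + 10/9 = -8/9)
(9*12)*R(0, 3) = (9*12)*(-8/9) = 108*(-8/9) = -96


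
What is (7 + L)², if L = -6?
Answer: 1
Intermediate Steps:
(7 + L)² = (7 - 6)² = 1² = 1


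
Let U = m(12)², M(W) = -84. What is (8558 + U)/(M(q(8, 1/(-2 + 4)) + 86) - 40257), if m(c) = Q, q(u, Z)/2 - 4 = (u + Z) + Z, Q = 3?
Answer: -8567/40341 ≈ -0.21236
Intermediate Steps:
q(u, Z) = 8 + 2*u + 4*Z (q(u, Z) = 8 + 2*((u + Z) + Z) = 8 + 2*((Z + u) + Z) = 8 + 2*(u + 2*Z) = 8 + (2*u + 4*Z) = 8 + 2*u + 4*Z)
m(c) = 3
U = 9 (U = 3² = 9)
(8558 + U)/(M(q(8, 1/(-2 + 4)) + 86) - 40257) = (8558 + 9)/(-84 - 40257) = 8567/(-40341) = 8567*(-1/40341) = -8567/40341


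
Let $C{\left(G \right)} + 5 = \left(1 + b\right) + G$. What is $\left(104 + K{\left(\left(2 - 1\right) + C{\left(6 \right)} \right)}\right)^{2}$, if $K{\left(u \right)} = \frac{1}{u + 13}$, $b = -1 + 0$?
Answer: $\frac{2436721}{225} \approx 10830.0$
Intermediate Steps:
$b = -1$
$C{\left(G \right)} = -5 + G$ ($C{\left(G \right)} = -5 + \left(\left(1 - 1\right) + G\right) = -5 + \left(0 + G\right) = -5 + G$)
$K{\left(u \right)} = \frac{1}{13 + u}$
$\left(104 + K{\left(\left(2 - 1\right) + C{\left(6 \right)} \right)}\right)^{2} = \left(104 + \frac{1}{13 + \left(\left(2 - 1\right) + \left(-5 + 6\right)\right)}\right)^{2} = \left(104 + \frac{1}{13 + \left(1 + 1\right)}\right)^{2} = \left(104 + \frac{1}{13 + 2}\right)^{2} = \left(104 + \frac{1}{15}\right)^{2} = \left(\frac{1561}{15}\right)^{2} = \frac{2436721}{225}$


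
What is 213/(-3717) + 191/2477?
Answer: 60782/3069003 ≈ 0.019805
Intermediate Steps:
213/(-3717) + 191/2477 = 213*(-1/3717) + 191*(1/2477) = -71/1239 + 191/2477 = 60782/3069003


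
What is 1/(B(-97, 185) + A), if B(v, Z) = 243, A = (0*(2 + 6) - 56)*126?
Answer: -1/6813 ≈ -0.00014678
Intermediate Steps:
A = -7056 (A = (0*8 - 56)*126 = (0 - 56)*126 = -56*126 = -7056)
1/(B(-97, 185) + A) = 1/(243 - 7056) = 1/(-6813) = -1/6813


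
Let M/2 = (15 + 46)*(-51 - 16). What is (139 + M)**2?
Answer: 64561225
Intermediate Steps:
M = -8174 (M = 2*((15 + 46)*(-51 - 16)) = 2*(61*(-67)) = 2*(-4087) = -8174)
(139 + M)**2 = (139 - 8174)**2 = (-8035)**2 = 64561225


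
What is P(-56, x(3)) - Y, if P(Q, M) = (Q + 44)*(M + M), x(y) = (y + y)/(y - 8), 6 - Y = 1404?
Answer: 7134/5 ≈ 1426.8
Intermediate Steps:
Y = -1398 (Y = 6 - 1*1404 = 6 - 1404 = -1398)
x(y) = 2*y/(-8 + y) (x(y) = (2*y)/(-8 + y) = 2*y/(-8 + y))
P(Q, M) = 2*M*(44 + Q) (P(Q, M) = (44 + Q)*(2*M) = 2*M*(44 + Q))
P(-56, x(3)) - Y = 2*(2*3/(-8 + 3))*(44 - 56) - 1*(-1398) = 2*(2*3/(-5))*(-12) + 1398 = 2*(2*3*(-1/5))*(-12) + 1398 = 2*(-6/5)*(-12) + 1398 = 144/5 + 1398 = 7134/5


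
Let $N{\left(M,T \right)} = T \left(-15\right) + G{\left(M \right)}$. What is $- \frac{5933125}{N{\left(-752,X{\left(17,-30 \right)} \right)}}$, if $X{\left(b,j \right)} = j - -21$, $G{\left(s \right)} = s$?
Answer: $\frac{5933125}{617} \approx 9616.1$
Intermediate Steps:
$X{\left(b,j \right)} = 21 + j$ ($X{\left(b,j \right)} = j + 21 = 21 + j$)
$N{\left(M,T \right)} = M - 15 T$ ($N{\left(M,T \right)} = T \left(-15\right) + M = - 15 T + M = M - 15 T$)
$- \frac{5933125}{N{\left(-752,X{\left(17,-30 \right)} \right)}} = - \frac{5933125}{-752 - 15 \left(21 - 30\right)} = - \frac{5933125}{-752 - -135} = - \frac{5933125}{-752 + 135} = - \frac{5933125}{-617} = \left(-5933125\right) \left(- \frac{1}{617}\right) = \frac{5933125}{617}$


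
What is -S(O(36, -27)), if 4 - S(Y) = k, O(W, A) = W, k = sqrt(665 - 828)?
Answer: -4 + I*sqrt(163) ≈ -4.0 + 12.767*I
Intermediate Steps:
k = I*sqrt(163) (k = sqrt(-163) = I*sqrt(163) ≈ 12.767*I)
S(Y) = 4 - I*sqrt(163)
-S(O(36, -27)) = -(4 - I*sqrt(163)) = -4 + I*sqrt(163)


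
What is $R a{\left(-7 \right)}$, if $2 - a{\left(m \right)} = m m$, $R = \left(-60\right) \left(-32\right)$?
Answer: $-90240$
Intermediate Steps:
$R = 1920$
$a{\left(m \right)} = 2 - m^{2}$ ($a{\left(m \right)} = 2 - m m = 2 - m^{2}$)
$R a{\left(-7 \right)} = 1920 \left(2 - \left(-7\right)^{2}\right) = 1920 \left(2 - 49\right) = 1920 \left(-47\right) = -90240$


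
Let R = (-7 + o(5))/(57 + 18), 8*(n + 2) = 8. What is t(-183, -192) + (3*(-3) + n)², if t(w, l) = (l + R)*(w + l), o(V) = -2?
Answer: 72145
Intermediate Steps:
n = -1 (n = -2 + (⅛)*8 = -2 + 1 = -1)
R = -3/25 (R = (-7 - 2)/(57 + 18) = -9/75 = -9*1/75 = -3/25 ≈ -0.12000)
t(w, l) = (-3/25 + l)*(l + w) (t(w, l) = (l - 3/25)*(w + l) = (-3/25 + l)*(l + w))
t(-183, -192) + (3*(-3) + n)² = ((-192)² - 3/25*(-192) - 3/25*(-183) - 192*(-183)) + (3*(-3) - 1)² = (36864 + 576/25 + 549/25 + 35136) + (-9 - 1)² = 72045 + (-10)² = 72045 + 100 = 72145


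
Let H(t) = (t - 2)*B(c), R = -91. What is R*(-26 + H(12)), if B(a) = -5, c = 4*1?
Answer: 6916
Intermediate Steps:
c = 4
H(t) = 10 - 5*t (H(t) = (t - 2)*(-5) = (-2 + t)*(-5) = 10 - 5*t)
R*(-26 + H(12)) = -91*(-26 + (10 - 5*12)) = -91*(-26 + (10 - 60)) = -91*(-26 - 50) = -91*(-76) = 6916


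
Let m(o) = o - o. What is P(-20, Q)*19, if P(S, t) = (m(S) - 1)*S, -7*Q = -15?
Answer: 380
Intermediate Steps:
Q = 15/7 (Q = -⅐*(-15) = 15/7 ≈ 2.1429)
m(o) = 0
P(S, t) = -S (P(S, t) = (0 - 1)*S = -S)
P(-20, Q)*19 = -1*(-20)*19 = 20*19 = 380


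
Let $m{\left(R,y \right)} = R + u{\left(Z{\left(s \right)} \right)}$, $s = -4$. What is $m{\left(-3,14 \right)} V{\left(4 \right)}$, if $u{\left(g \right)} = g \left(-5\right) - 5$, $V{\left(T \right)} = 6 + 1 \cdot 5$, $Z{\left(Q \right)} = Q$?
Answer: $132$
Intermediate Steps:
$V{\left(T \right)} = 11$ ($V{\left(T \right)} = 6 + 5 = 11$)
$u{\left(g \right)} = -5 - 5 g$ ($u{\left(g \right)} = - 5 g - 5 = -5 - 5 g$)
$m{\left(R,y \right)} = 15 + R$ ($m{\left(R,y \right)} = R - -15 = R + \left(-5 + 20\right) = R + 15 = 15 + R$)
$m{\left(-3,14 \right)} V{\left(4 \right)} = \left(15 - 3\right) 11 = 12 \cdot 11 = 132$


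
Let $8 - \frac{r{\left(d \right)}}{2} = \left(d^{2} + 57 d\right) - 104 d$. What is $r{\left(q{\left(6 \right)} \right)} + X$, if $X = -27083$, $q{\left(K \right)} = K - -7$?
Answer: $-26183$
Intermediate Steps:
$q{\left(K \right)} = 7 + K$ ($q{\left(K \right)} = K + 7 = 7 + K$)
$r{\left(d \right)} = 16 - 2 d^{2} + 94 d$ ($r{\left(d \right)} = 16 - 2 \left(\left(d^{2} + 57 d\right) - 104 d\right) = 16 - 2 \left(d^{2} - 47 d\right) = 16 - \left(- 94 d + 2 d^{2}\right) = 16 - 2 d^{2} + 94 d$)
$r{\left(q{\left(6 \right)} \right)} + X = \left(16 - 2 \left(7 + 6\right)^{2} + 94 \left(7 + 6\right)\right) - 27083 = \left(16 - 2 \cdot 13^{2} + 94 \cdot 13\right) - 27083 = \left(16 - 338 + 1222\right) - 27083 = 900 - 27083 = -26183$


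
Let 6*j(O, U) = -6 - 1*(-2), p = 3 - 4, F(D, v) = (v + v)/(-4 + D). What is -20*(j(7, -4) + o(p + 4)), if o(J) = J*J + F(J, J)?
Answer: -140/3 ≈ -46.667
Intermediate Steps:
F(D, v) = 2*v/(-4 + D) (F(D, v) = (2*v)/(-4 + D) = 2*v/(-4 + D))
p = -1
j(O, U) = -⅔ (j(O, U) = (-6 - 1*(-2))/6 = (-6 + 2)/6 = (⅙)*(-4) = -⅔)
o(J) = J² + 2*J/(-4 + J) (o(J) = J*J + 2*J/(-4 + J) = J² + 2*J/(-4 + J))
-20*(j(7, -4) + o(p + 4)) = -20*(-⅔ + (-1 + 4)*(2 + (-1 + 4)*(-4 + (-1 + 4)))/(-4 + (-1 + 4))) = -20*(-⅔ + 3*(2 + 3*(-4 + 3))/(-4 + 3)) = -20*(-⅔ + 3*(2 + 3*(-1))/(-1)) = -20*(-⅔ + 3*(-1)*(2 - 3)) = -20*(-⅔ + 3*(-1)*(-1)) = -20*(-⅔ + 3) = -20*7/3 = -140/3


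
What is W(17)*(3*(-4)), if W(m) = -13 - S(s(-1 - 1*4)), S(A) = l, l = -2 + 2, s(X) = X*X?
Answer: 156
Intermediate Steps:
s(X) = X**2
l = 0
S(A) = 0
W(m) = -13 (W(m) = -13 - 1*0 = -13 + 0 = -13)
W(17)*(3*(-4)) = -39*(-4) = -13*(-12) = 156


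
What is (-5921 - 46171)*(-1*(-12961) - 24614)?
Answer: 607028076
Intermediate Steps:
(-5921 - 46171)*(-1*(-12961) - 24614) = -52092*(12961 - 24614) = -52092*(-11653) = 607028076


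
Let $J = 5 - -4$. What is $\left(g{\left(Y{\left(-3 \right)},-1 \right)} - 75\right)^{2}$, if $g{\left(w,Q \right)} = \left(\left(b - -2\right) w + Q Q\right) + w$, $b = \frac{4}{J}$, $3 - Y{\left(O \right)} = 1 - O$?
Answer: $\frac{485809}{81} \approx 5997.6$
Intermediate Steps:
$J = 9$ ($J = 5 + 4 = 9$)
$Y{\left(O \right)} = 2 + O$ ($Y{\left(O \right)} = 3 - \left(1 - O\right) = 3 + \left(-1 + O\right) = 2 + O$)
$b = \frac{4}{9} \approx 0.44444$
$g{\left(w,Q \right)} = Q^{2} + \frac{31 w}{9}$ ($g{\left(w,Q \right)} = \left(\left(\frac{4}{9} - -2\right) w + Q Q\right) + w = \left(\left(\frac{4}{9} + 2\right) w + Q^{2}\right) + w = \left(\frac{22 w}{9} + Q^{2}\right) + w = \left(Q^{2} + \frac{22 w}{9}\right) + w = Q^{2} + \frac{31 w}{9}$)
$\left(g{\left(Y{\left(-3 \right)},-1 \right)} - 75\right)^{2} = \left(\left(\left(-1\right)^{2} + \frac{31 \left(2 - 3\right)}{9}\right) - 75\right)^{2} = \left(\left(1 + \frac{31}{9} \left(-1\right)\right) - 75\right)^{2} = \left(\left(1 - \frac{31}{9}\right) - 75\right)^{2} = \left(- \frac{22}{9} - 75\right)^{2} = \left(- \frac{697}{9}\right)^{2} = \frac{485809}{81}$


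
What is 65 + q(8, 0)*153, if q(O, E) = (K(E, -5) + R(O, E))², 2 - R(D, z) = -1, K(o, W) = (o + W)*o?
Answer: 1442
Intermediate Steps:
K(o, W) = o*(W + o) (K(o, W) = (W + o)*o = o*(W + o))
R(D, z) = 3 (R(D, z) = 2 - 1*(-1) = 2 + 1 = 3)
q(O, E) = (3 + E*(-5 + E))² (q(O, E) = (E*(-5 + E) + 3)² = (3 + E*(-5 + E))²)
65 + q(8, 0)*153 = 65 + (3 + 0*(-5 + 0))²*153 = 65 + (3 + 0*(-5))²*153 = 65 + (3 + 0)²*153 = 65 + 3²*153 = 65 + 9*153 = 65 + 1377 = 1442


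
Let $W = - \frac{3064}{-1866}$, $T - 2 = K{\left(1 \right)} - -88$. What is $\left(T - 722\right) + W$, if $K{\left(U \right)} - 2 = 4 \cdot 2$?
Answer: $- \frac{578794}{933} \approx -620.36$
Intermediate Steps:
$K{\left(U \right)} = 10$ ($K{\left(U \right)} = 2 + 4 \cdot 2 = 2 + 8 = 10$)
$T = 100$ ($T = 2 + \left(10 - -88\right) = 2 + \left(10 + 88\right) = 2 + 98 = 100$)
$W = \frac{1532}{933}$ ($W = \left(-3064\right) \left(- \frac{1}{1866}\right) = \frac{1532}{933} \approx 1.642$)
$\left(T - 722\right) + W = \left(100 - 722\right) + \frac{1532}{933} = -622 + \frac{1532}{933} = - \frac{578794}{933}$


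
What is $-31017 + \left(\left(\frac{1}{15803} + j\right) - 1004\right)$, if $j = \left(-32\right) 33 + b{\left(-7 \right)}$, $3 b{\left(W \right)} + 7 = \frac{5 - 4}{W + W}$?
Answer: $- \frac{7318543119}{221242} \approx -33079.0$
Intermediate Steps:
$b{\left(W \right)} = - \frac{7}{3} + \frac{1}{6 W}$ ($b{\left(W \right)} = - \frac{7}{3} + \frac{\left(5 - 4\right) \frac{1}{W + W}}{3} = - \frac{7}{3} + \frac{1 \frac{1}{2 W}}{3} = - \frac{7}{3} + \frac{\frac{1}{2} \frac{1}{W}}{3} = - \frac{7}{3} + \frac{1}{6 W}$)
$j = - \frac{14817}{14}$ ($j = \left(-32\right) 33 + \frac{1 - -98}{6 \left(-7\right)} = -1056 + \frac{1}{6} \left(- \frac{1}{7}\right) \left(1 + 98\right) = -1056 + \frac{1}{6} \left(- \frac{1}{7}\right) 99 = -1056 - \frac{33}{14} = - \frac{14817}{14} \approx -1058.4$)
$-31017 + \left(\left(\frac{1}{15803} + j\right) - 1004\right) = -31017 - \left(\frac{28873}{14} - \frac{1}{15803}\right) = -31017 + \left(\left(\frac{1}{15803} - \frac{14817}{14}\right) - 1004\right) = -31017 - \frac{456280005}{221242} = - \frac{7318543119}{221242}$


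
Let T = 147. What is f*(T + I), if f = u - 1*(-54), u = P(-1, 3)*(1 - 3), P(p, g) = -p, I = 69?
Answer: 11232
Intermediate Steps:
u = -2 (u = (-1*(-1))*(1 - 3) = 1*(-2) = -2)
f = 52 (f = -2 - 1*(-54) = -2 + 54 = 52)
f*(T + I) = 52*(147 + 69) = 52*216 = 11232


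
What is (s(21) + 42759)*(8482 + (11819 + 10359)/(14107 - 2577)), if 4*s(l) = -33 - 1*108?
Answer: 1671688703601/4612 ≈ 3.6247e+8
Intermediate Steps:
s(l) = -141/4 (s(l) = (-33 - 1*108)/4 = (-33 - 108)/4 = (1/4)*(-141) = -141/4)
(s(21) + 42759)*(8482 + (11819 + 10359)/(14107 - 2577)) = (-141/4 + 42759)*(8482 + (11819 + 10359)/(14107 - 2577)) = 170895*(8482 + 22178/11530)/4 = 170895*(8482 + 22178*(1/11530))/4 = 170895*(8482 + 11089/5765)/4 = (170895/4)*(48909819/5765) = 1671688703601/4612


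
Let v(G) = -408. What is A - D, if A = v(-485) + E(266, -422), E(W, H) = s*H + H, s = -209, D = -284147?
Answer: 371515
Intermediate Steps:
E(W, H) = -208*H (E(W, H) = -209*H + H = -208*H)
A = 87368 (A = -408 - 208*(-422) = -408 + 87776 = 87368)
A - D = 87368 - 1*(-284147) = 87368 + 284147 = 371515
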